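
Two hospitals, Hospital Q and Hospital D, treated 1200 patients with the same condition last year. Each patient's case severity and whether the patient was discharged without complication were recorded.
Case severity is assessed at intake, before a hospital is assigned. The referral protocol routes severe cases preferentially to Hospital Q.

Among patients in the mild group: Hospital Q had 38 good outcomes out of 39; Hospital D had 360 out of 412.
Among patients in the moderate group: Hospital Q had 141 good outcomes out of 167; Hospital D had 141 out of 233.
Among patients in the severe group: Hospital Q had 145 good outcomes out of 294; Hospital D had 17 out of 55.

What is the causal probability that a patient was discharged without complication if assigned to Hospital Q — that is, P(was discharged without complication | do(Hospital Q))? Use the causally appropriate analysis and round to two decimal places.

Case severity is set before the hospital has any effect — it is not caused by the hospital — and it independently drives the outcome. That makes it a confounder, so the causal comparison is within case severity levels.
Standardising Hospital Q to the population case severity mix: 0.376·38/39 + 0.333·141/167 + 0.291·145/294 = 0.791.

0.79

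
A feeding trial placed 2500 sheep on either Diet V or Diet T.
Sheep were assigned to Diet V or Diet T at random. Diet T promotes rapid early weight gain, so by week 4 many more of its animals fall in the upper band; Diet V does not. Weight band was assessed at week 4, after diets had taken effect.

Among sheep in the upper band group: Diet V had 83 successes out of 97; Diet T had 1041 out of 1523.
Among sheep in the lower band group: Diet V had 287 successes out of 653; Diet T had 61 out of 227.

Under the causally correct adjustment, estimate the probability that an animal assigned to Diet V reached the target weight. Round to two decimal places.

0.49

The week-4 weight band-specific comparison favours Diet V throughout, but the pooled figures favour Diet T. The question is whether to condition on week-4 weight band.
Week-4 weight band is recorded after the diet and is itself shifted by it — it sits on the causal path from diet to outcome. Conditioning on a mediator would strip out part of the effect we want; the pooled comparison gives the total causal effect.
So P(outcome | do(Diet V)) is just the pooled rate for Diet V: 370/750 = 0.493.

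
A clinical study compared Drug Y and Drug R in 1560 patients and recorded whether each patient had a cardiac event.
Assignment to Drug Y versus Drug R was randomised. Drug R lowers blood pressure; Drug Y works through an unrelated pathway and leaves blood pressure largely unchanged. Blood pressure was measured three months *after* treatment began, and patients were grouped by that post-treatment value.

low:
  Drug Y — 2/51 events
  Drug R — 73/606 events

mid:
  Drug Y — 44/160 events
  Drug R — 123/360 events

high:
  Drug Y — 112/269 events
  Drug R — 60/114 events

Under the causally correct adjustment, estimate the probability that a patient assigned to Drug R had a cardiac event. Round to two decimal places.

Blood pressure is recorded after the drug and is itself shifted by it — it sits on the causal path from drug to outcome. Conditioning on a mediator would strip out part of the effect we want; the pooled comparison gives the total causal effect.
So P(outcome | do(Drug R)) is just the pooled rate for Drug R: 256/1080 = 0.237.

0.24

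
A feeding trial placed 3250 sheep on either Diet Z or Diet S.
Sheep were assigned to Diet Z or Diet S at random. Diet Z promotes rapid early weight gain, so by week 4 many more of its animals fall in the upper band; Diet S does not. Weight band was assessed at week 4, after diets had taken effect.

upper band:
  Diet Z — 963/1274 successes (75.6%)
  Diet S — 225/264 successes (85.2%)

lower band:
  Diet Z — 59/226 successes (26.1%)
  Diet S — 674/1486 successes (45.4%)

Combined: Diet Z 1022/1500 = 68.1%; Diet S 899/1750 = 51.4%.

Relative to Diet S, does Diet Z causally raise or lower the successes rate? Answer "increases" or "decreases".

The distribution of week-4 weight band is itself part of what the diet does — it is an intermediate outcome. Holding it fixed would remove that part of the effect; the total effect is the pooled difference.
Pooled: Diet Z 68.1% vs Diet S 51.4%; Diet Z is higher overall.

increases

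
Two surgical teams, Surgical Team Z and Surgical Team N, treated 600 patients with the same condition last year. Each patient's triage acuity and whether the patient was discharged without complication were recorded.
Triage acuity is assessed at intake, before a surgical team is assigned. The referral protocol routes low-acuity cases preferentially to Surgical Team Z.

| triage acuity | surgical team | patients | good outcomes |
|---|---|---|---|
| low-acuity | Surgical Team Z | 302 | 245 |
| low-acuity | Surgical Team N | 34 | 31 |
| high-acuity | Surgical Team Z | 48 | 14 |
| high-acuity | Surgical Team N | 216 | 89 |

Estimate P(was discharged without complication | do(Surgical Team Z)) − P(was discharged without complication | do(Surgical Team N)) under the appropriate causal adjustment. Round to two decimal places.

Here triage acuity is a common cause — it drives both which surgical team a case falls under and the outcome. The crude comparison mixes populations; the stratum-specific rates are the causally relevant ones.
Adjusting over the population distribution of triage acuity: 0.560·(0.811−0.912) + 0.440·(0.292−0.412) = -0.109.

-0.11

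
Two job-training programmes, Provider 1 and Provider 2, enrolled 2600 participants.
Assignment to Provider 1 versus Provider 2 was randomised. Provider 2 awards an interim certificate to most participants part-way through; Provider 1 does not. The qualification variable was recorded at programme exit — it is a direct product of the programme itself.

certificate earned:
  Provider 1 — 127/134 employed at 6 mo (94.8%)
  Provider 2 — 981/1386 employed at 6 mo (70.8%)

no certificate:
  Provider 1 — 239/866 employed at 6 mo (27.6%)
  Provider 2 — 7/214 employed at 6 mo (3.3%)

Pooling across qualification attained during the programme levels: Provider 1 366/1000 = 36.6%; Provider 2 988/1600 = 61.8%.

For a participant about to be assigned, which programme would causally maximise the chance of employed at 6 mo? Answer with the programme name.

Because the programme influences qualification attained during the programme, qualification attained during the programme is a post-treatment mediator, not a confounder. Stratifying on it would bias the estimate; the causal effect is the crude pooled difference.
Pooled: Provider 1 36.6% vs Provider 2 61.8%; Provider 2 is higher overall.

Provider 2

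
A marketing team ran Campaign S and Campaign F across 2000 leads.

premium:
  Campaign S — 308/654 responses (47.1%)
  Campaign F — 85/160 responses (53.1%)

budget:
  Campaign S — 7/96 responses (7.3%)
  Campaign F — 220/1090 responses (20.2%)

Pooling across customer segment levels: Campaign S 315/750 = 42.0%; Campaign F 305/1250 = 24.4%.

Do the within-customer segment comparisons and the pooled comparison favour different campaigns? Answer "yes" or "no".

Within each customer segment level (premium 47.1% vs 53.1%; budget 7.3% vs 20.2%), Campaign F has the higher rate every time. Pooled: 42.0% vs 24.4% — Campaign S has the higher rate overall. The two comparisons disagree.

yes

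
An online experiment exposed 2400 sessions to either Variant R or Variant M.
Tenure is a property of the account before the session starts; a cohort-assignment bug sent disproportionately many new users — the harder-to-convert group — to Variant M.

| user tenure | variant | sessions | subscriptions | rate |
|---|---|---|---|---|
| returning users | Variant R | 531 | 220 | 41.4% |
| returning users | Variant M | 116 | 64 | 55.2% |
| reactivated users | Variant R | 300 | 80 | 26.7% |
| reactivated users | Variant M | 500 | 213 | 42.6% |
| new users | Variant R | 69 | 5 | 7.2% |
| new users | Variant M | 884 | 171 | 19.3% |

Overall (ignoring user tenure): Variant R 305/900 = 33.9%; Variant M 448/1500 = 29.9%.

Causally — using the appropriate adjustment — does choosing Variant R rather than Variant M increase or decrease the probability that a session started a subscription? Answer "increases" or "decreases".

Variant M is higher inside every user tenure stratum but Variant R is higher in aggregate. Whether to stratify depends on how user tenure relates to the variant.
The imbalance in user tenure arose from how sessions were allocated, not from anything the variant did; and user tenure independently affects the outcome. The pooled gap is confounded — condition on user tenure.
Within each level — returning users: 41.4% vs 55.2%; reactivated users: 26.7% vs 42.6%; new users: 7.2% vs 19.3% — Variant M is higher every time.

decreases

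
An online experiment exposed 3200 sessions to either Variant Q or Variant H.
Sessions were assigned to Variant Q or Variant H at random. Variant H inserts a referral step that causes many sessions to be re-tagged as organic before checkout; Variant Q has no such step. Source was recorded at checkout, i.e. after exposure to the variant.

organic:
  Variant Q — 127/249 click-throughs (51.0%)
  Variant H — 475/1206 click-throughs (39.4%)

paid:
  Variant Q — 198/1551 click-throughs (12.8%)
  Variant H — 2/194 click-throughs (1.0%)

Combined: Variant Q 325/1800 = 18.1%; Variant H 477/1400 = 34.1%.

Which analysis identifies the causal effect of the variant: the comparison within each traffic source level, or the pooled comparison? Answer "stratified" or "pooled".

pooled

The stratified and pooled comparisons disagree (Variant Q wins within each traffic source; Variant H wins overall), so the answer turns on the causal role of traffic source.
Traffic source is recorded after the variant and is itself shifted by it — it sits on the causal path from variant to outcome. Conditioning on a mediator would strip out part of the effect we want; the pooled comparison gives the total causal effect.
Pooled: Variant Q 18.1% vs Variant H 34.1%; Variant H is higher overall.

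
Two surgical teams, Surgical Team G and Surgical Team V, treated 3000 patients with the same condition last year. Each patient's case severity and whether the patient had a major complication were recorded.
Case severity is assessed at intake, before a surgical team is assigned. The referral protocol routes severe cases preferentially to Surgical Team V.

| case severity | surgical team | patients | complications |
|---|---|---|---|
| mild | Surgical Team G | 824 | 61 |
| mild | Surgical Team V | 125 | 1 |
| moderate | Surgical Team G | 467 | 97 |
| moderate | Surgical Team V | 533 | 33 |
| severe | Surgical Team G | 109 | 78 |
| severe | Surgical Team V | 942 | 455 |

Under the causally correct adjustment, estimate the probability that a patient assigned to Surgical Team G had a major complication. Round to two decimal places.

The stratified and pooled comparisons disagree (Surgical Team V wins within each case severity; Surgical Team G wins overall), so the answer turns on the causal role of case severity.
Case severity satisfies the back-door criterion: it is not a descendant of the surgical team, and it blocks the spurious path from surgical team to outcome. Adjusting for it (i.e., using the within-case severity rates) gives the causal effect.
Standardising Surgical Team G to the population case severity mix: 0.316·61/824 + 0.333·97/467 + 0.350·78/109 = 0.343.

0.34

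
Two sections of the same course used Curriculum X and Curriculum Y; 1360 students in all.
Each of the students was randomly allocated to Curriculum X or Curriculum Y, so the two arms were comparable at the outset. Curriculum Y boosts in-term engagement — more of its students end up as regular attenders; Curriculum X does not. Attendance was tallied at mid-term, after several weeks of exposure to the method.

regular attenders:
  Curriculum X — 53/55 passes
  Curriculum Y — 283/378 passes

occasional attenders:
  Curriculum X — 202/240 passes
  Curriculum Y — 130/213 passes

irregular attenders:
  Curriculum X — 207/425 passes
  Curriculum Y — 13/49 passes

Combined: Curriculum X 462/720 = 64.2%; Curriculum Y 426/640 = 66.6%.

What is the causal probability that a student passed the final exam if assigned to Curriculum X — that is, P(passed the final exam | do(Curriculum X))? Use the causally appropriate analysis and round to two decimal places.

Within every mid-term attendance level Curriculum X has the higher rate, yet pooled Curriculum Y does — Simpson's reversal.
Mid-term attendance here is a post-treatment variable shaped by the teaching method; conditioning on it would introduce bias rather than remove it. The overall comparison is the causal one.
So P(outcome | do(Curriculum X)) is just the pooled rate for Curriculum X: 462/720 = 0.642.

0.64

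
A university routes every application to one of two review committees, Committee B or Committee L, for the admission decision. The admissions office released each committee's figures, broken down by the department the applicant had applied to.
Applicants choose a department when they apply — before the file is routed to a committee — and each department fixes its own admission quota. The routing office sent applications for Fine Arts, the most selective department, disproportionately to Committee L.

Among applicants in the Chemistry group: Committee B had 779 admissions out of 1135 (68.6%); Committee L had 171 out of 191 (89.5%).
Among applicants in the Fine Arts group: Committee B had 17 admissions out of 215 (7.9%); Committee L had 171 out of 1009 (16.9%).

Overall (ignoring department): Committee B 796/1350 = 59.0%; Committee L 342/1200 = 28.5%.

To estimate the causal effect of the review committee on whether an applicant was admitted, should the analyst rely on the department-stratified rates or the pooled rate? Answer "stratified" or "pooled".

Department is set before the review committee has any effect — it is not caused by the review committee — and it independently drives the outcome. That makes it a confounder, so the causal comparison is within department levels.
Within each level — Chemistry: 68.6% vs 89.5%; Fine Arts: 7.9% vs 16.9% — Committee L is higher every time.

stratified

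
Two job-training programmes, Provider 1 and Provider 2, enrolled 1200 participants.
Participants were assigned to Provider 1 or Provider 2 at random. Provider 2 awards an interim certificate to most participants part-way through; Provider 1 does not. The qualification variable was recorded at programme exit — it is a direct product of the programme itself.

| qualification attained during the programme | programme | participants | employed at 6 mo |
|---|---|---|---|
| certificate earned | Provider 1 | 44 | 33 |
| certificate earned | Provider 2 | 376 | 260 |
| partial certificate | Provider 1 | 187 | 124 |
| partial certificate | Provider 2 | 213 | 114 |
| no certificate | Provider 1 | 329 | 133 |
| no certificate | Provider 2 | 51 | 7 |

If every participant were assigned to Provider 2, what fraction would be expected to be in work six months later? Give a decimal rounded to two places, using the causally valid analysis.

0.60

The qualification attained during the programme-specific comparison favours Provider 1 throughout, but the pooled figures favour Provider 2. The question is whether to condition on qualification attained during the programme.
Qualification attained during the programme lies on the pathway programme → qualification attained during the programme → outcome, so adjusting for it blocks the indirect effect. For the total causal effect of programme, use the unadjusted pooled rates.
So P(outcome | do(Provider 2)) is just the pooled rate for Provider 2: 381/640 = 0.595.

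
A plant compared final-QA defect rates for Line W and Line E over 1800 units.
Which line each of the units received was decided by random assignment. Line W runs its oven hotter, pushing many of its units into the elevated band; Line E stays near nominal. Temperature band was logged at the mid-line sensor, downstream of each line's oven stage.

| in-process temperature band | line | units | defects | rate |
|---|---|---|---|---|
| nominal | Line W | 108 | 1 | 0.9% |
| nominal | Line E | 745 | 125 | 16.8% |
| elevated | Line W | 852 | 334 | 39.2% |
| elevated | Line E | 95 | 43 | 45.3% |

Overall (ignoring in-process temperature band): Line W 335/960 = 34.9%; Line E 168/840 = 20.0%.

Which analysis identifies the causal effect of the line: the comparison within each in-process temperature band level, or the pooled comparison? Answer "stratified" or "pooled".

pooled

Because the line influences in-process temperature band, in-process temperature band is a post-treatment mediator, not a confounder. Stratifying on it would bias the estimate; the causal effect is the crude pooled difference.
Pooled: Line W 34.9% vs Line E 20.0%; Line E is lower overall.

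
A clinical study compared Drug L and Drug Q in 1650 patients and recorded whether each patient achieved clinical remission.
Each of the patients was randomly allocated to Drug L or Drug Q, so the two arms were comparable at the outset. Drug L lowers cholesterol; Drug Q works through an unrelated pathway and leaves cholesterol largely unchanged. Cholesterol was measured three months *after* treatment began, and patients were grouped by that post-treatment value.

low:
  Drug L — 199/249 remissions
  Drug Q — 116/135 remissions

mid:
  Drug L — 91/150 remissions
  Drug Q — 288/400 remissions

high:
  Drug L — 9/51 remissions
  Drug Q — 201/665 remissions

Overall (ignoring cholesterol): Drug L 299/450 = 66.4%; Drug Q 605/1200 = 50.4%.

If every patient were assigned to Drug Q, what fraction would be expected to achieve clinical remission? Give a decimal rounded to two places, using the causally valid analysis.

0.50

The distribution of cholesterol is itself part of what the drug does — it is an intermediate outcome. Holding it fixed would remove that part of the effect; the total effect is the pooled difference.
So P(outcome | do(Drug Q)) is just the pooled rate for Drug Q: 605/1200 = 0.504.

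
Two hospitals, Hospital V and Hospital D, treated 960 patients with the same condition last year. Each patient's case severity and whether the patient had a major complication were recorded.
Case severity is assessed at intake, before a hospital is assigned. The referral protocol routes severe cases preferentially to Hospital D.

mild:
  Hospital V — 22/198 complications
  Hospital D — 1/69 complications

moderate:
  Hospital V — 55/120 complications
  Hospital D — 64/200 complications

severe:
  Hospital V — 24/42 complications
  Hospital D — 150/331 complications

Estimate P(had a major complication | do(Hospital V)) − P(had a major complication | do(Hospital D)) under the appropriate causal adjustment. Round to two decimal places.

+0.12

The case severity-specific comparison favours Hospital D throughout, but the pooled figures favour Hospital V. The question is whether to condition on case severity.
The imbalance in case severity arose from how patients were allocated, not from anything the hospital did; and case severity independently affects the outcome. The pooled gap is confounded — condition on case severity.
Adjusting over the population distribution of case severity: 0.278·(0.111−0.014) + 0.333·(0.458−0.320) + 0.389·(0.571−0.453) = +0.119.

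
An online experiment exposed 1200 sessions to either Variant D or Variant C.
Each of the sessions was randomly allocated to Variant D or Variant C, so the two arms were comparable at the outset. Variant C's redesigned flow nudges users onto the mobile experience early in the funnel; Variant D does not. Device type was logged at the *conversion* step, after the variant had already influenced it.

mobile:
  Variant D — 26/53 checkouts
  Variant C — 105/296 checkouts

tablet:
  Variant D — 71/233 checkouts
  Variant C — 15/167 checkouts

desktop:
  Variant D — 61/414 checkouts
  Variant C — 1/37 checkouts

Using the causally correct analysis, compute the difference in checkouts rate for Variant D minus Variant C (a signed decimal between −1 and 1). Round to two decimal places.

The stratified and pooled comparisons disagree (Variant D wins within each device type; Variant C wins overall), so the answer turns on the causal role of device type.
Because the variant influences device type, device type is a post-treatment mediator, not a confounder. Stratifying on it would bias the estimate; the causal effect is the crude pooled difference.
The causal difference is the pooled difference: 0.226 − 0.242 = -0.016.

-0.02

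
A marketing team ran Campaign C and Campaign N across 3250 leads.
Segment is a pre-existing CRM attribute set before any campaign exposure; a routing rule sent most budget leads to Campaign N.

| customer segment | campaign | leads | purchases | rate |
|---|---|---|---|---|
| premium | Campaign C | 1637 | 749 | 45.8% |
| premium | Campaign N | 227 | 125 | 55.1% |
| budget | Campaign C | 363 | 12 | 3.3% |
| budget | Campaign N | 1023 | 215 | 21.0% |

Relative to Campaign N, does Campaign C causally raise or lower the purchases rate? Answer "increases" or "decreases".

The customer segment-specific comparison favours Campaign N throughout, but the pooled figures favour Campaign C. The question is whether to condition on customer segment.
Customer segment is set before the campaign has any effect — it is not caused by the campaign — and it independently drives the outcome. That makes it a confounder, so the causal comparison is within customer segment levels.
Within each level — premium: 45.8% vs 55.1%; budget: 3.3% vs 21.0% — Campaign N is higher every time.

decreases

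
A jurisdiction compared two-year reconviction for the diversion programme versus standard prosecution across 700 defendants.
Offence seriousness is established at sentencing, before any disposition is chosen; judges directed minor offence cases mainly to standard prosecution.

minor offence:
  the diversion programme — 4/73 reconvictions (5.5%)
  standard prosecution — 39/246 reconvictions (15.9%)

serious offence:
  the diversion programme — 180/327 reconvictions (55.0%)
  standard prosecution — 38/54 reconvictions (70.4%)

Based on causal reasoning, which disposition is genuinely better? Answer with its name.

the diversion programme

the diversion programme is lower inside every offence seriousness stratum but standard prosecution is lower in aggregate. Whether to stratify depends on how offence seriousness relates to the disposition.
Offence seriousness differs across dispositions for reasons unrelated to any effect of the disposition itself, and it separately predicts the outcome — a classic confounder. We must compare within offence seriousness levels.
Within each level — minor offence: 5.5% vs 15.9%; serious offence: 55.0% vs 70.4% — the diversion programme is lower every time.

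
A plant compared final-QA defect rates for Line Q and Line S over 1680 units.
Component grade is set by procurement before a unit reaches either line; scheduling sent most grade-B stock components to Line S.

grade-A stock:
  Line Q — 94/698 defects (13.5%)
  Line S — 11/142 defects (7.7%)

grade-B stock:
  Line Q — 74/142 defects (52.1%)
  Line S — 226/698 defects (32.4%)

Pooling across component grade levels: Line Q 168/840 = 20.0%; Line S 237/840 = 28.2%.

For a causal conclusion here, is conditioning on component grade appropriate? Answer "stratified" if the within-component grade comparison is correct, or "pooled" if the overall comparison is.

stratified

Nothing the line does changes component grade; the imbalance is an allocation artefact. With component grade also predicting the outcome, the pooled figure is confounded, and the within-stratum comparison is the causal one.
Within each level — grade-A stock: 13.5% vs 7.7%; grade-B stock: 52.1% vs 32.4% — Line S is lower every time.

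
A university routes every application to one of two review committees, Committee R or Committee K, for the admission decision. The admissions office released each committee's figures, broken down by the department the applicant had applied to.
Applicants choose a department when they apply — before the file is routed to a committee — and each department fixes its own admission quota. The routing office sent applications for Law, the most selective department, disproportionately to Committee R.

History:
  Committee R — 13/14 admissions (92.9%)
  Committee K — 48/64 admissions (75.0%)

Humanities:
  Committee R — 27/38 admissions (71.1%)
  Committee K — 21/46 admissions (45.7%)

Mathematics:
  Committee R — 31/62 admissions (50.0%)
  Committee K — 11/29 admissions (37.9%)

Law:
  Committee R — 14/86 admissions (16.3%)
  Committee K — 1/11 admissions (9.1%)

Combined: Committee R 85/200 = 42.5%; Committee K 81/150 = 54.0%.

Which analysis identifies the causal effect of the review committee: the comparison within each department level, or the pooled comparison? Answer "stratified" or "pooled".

stratified

The department-specific comparison favours Committee R throughout, but the pooled figures favour Committee K. The question is whether to condition on department.
Here department is a common cause — it drives both which review committee a case falls under and the outcome. The crude comparison mixes populations; the stratum-specific rates are the causally relevant ones.
Within each level — History: 92.9% vs 75.0%; Humanities: 71.1% vs 45.7%; Mathematics: 50.0% vs 37.9%; Law: 16.3% vs 9.1% — Committee R is higher every time.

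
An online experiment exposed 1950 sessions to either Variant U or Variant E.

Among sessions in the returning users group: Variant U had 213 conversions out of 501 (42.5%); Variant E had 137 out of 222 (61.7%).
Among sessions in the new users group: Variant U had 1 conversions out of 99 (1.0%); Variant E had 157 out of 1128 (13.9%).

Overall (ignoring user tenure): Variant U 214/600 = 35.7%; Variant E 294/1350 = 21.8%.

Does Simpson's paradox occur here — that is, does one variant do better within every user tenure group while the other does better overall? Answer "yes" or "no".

yes

Within each user tenure level (returning users 42.5% vs 61.7%; new users 1.0% vs 13.9%), Variant E has the higher rate every time. Pooled: 35.7% vs 21.8% — Variant U has the higher rate overall. The two comparisons disagree.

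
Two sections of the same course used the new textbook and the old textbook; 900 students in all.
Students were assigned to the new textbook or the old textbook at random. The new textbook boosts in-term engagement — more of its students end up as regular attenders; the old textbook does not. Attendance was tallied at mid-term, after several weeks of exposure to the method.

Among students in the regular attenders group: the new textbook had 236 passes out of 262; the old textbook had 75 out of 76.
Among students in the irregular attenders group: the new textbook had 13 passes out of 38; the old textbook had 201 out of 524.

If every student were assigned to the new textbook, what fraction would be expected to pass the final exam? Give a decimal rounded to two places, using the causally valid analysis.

Mid-term attendance lies on the pathway teaching method → mid-term attendance → outcome, so adjusting for it blocks the indirect effect. For the total causal effect of teaching method, use the unadjusted pooled rates.
So P(outcome | do(the new textbook)) is just the pooled rate for the new textbook: 249/300 = 0.830.

0.83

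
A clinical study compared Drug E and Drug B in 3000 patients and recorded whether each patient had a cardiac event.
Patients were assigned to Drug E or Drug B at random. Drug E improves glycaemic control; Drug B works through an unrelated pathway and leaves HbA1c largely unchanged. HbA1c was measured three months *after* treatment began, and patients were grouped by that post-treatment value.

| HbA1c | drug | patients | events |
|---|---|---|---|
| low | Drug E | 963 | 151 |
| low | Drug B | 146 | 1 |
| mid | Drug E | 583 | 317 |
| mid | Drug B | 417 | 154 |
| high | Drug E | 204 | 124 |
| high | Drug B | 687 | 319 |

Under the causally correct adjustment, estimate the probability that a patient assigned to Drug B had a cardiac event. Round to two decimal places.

Within every HbA1c level Drug B has the lower rate, yet pooled Drug E does — Simpson's reversal.
The distribution of HbA1c is itself part of what the drug does — it is an intermediate outcome. Holding it fixed would remove that part of the effect; the total effect is the pooled difference.
So P(outcome | do(Drug B)) is just the pooled rate for Drug B: 474/1250 = 0.379.

0.38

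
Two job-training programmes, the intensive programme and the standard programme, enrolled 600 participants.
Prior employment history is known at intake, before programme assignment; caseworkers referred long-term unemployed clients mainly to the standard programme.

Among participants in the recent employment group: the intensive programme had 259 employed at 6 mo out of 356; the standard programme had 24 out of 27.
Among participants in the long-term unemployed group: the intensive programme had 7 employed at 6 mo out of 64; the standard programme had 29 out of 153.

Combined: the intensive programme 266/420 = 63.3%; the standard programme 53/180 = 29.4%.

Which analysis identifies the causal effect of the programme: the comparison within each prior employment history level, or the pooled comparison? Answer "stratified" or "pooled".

stratified

The stratified and pooled comparisons disagree (the standard programme wins within each prior employment history; the intensive programme wins overall), so the answer turns on the causal role of prior employment history.
The imbalance in prior employment history arose from how participants were allocated, not from anything the programme did; and prior employment history independently affects the outcome. The pooled gap is confounded — condition on prior employment history.
Within each level — recent employment: 72.8% vs 88.9%; long-term unemployed: 10.9% vs 19.0% — the standard programme is higher every time.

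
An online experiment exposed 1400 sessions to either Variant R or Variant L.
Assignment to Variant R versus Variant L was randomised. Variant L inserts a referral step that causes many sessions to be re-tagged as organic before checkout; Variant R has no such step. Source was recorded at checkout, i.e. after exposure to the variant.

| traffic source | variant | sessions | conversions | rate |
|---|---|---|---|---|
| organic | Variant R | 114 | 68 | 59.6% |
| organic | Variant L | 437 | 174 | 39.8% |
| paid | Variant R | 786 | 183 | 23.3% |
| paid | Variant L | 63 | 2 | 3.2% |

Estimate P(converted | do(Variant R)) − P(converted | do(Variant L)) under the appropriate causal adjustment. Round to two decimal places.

Traffic source is recorded after the variant and is itself shifted by it — it sits on the causal path from variant to outcome. Conditioning on a mediator would strip out part of the effect we want; the pooled comparison gives the total causal effect.
The causal difference is the pooled difference: 0.279 − 0.352 = -0.073.

-0.07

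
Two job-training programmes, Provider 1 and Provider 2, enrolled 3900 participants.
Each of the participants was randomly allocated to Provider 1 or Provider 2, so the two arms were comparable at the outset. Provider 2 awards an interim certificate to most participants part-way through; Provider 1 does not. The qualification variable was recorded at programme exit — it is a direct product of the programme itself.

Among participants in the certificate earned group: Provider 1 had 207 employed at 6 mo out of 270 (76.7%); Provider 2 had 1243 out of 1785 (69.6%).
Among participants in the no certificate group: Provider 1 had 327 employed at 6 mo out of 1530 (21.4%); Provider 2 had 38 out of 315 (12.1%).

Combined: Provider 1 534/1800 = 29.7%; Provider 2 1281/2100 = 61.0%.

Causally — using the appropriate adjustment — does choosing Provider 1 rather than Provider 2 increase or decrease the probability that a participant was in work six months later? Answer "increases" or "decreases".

decreases

The distribution of qualification attained during the programme is itself part of what the programme does — it is an intermediate outcome. Holding it fixed would remove that part of the effect; the total effect is the pooled difference.
Pooled: Provider 1 29.7% vs Provider 2 61.0%; Provider 2 is higher overall.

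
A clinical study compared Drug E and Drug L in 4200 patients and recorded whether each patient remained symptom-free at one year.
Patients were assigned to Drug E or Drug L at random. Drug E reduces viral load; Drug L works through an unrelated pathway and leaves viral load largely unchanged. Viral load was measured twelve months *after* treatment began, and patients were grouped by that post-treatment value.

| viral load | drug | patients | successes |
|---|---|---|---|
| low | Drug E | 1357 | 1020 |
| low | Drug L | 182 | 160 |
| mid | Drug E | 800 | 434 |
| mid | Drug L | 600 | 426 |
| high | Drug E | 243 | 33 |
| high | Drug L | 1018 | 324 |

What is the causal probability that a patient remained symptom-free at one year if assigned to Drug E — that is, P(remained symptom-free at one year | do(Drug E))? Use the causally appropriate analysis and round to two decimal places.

Viral load lies on the pathway drug → viral load → outcome, so adjusting for it blocks the indirect effect. For the total causal effect of drug, use the unadjusted pooled rates.
So P(outcome | do(Drug E)) is just the pooled rate for Drug E: 1487/2400 = 0.620.

0.62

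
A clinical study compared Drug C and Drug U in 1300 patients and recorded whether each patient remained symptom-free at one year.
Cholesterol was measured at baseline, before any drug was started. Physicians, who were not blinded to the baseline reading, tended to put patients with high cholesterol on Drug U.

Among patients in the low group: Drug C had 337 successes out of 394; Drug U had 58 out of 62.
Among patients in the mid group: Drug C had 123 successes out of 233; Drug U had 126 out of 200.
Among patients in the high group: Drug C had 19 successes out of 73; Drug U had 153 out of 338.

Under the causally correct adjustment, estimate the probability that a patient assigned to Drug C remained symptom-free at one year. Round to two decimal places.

0.56

Drug U is higher inside every cholesterol stratum but Drug C is higher in aggregate. Whether to stratify depends on how cholesterol relates to the drug.
Cholesterol satisfies the back-door criterion: it is not a descendant of the drug, and it blocks the spurious path from drug to outcome. Adjusting for it (i.e., using the within-cholesterol rates) gives the causal effect.
Standardising Drug C to the population cholesterol mix: 0.351·337/394 + 0.333·123/233 + 0.316·19/73 = 0.558.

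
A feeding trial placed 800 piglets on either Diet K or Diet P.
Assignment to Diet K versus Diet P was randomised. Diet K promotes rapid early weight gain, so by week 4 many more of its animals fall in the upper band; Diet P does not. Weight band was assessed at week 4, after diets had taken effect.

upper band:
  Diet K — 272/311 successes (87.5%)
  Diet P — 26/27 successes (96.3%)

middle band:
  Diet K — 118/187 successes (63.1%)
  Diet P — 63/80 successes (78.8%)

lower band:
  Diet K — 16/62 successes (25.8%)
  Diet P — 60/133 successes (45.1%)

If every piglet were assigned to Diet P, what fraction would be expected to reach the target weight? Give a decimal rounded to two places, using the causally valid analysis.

The distribution of week-4 weight band is itself part of what the diet does — it is an intermediate outcome. Holding it fixed would remove that part of the effect; the total effect is the pooled difference.
So P(outcome | do(Diet P)) is just the pooled rate for Diet P: 149/240 = 0.621.

0.62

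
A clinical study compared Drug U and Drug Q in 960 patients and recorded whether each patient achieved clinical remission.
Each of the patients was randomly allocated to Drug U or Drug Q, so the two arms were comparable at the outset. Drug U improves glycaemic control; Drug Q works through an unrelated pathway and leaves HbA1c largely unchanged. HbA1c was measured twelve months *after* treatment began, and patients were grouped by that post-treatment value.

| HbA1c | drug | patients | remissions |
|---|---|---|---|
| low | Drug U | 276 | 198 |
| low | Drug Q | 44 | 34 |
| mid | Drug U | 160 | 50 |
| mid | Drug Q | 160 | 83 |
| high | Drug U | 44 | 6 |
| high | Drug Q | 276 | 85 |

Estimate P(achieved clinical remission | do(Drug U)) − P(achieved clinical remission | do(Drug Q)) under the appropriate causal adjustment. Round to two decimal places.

+0.11

The HbA1c-specific comparison favours Drug Q throughout, but the pooled figures favour Drug U. The question is whether to condition on HbA1c.
HbA1c is recorded after the drug and is itself shifted by it — it sits on the causal path from drug to outcome. Conditioning on a mediator would strip out part of the effect we want; the pooled comparison gives the total causal effect.
The causal difference is the pooled difference: 0.529 − 0.421 = +0.108.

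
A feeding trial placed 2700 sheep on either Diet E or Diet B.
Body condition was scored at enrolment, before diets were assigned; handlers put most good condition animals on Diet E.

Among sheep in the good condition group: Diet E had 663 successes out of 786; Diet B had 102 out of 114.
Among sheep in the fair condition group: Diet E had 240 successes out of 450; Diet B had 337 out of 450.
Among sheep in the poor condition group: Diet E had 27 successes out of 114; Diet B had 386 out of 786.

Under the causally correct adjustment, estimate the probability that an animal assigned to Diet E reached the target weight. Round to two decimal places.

Here starting body condition is a common cause — it drives both which diet a case falls under and the outcome. The crude comparison mixes populations; the stratum-specific rates are the causally relevant ones.
Standardising Diet E to the population starting body condition mix: 0.333·663/786 + 0.333·240/450 + 0.333·27/114 = 0.538.

0.54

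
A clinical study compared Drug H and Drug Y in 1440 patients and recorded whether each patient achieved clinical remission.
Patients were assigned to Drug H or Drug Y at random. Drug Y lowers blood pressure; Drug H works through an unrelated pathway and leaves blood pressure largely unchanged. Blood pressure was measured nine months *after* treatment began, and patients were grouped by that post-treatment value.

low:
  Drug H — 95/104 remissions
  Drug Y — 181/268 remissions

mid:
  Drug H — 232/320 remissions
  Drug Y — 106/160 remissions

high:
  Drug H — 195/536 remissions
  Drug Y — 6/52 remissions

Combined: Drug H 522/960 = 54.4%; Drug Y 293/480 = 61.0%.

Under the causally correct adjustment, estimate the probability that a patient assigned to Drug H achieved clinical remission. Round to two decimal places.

Blood pressure is downstream of the drug. One should not condition on a consequence of treatment, so the overall rates are the right comparison.
So P(outcome | do(Drug H)) is just the pooled rate for Drug H: 522/960 = 0.544.

0.54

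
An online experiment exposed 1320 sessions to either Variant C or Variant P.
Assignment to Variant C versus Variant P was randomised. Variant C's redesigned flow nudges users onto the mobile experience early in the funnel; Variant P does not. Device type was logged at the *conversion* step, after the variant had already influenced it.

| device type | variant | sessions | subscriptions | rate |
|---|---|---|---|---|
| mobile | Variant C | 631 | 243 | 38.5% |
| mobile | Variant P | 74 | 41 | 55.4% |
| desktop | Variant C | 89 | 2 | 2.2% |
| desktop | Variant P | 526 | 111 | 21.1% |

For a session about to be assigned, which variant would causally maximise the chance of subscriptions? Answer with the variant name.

Variant P is higher inside every device type stratum but Variant C is higher in aggregate. Whether to stratify depends on how device type relates to the variant.
Stratifying would compare variants among sessions the variants themselves sorted into device type groups — a form of selection on an intermediate. The unconditioned pooled rates give the total causal effect.
Pooled: Variant C 34.0% vs Variant P 25.3%; Variant C is higher overall.

Variant C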